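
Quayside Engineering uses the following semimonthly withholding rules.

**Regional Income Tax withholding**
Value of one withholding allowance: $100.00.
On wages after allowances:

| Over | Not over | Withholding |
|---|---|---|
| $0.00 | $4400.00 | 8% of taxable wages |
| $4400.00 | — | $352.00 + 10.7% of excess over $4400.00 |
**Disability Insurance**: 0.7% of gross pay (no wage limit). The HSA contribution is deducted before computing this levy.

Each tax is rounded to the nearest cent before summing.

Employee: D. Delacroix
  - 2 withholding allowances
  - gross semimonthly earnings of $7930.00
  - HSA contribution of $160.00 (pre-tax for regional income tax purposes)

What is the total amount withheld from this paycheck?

$745.58

Regional Income Tax: taxable = $7930.00 − $160.00 − 2×$100.00 = $7570.00
  $352.00 + 10.7% × ($7570.00 − $4400.00) = $352.00 + 10.7% × $3170.00 = $691.19
Disability Insurance: 0.7% × $7770.00 = $54.39
Total: $691.19 + $54.39 = $745.58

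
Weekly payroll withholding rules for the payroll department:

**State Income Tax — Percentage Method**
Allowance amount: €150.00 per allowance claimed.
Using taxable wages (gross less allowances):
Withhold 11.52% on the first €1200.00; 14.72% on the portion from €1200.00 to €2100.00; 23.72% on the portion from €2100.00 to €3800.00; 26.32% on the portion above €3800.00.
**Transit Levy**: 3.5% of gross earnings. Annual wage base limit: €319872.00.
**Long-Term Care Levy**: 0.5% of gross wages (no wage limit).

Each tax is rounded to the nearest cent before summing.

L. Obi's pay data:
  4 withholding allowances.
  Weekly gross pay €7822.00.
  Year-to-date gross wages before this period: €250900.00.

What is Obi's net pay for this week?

€5934.49

State Income Tax: taxable = €7822.00 − 4×€150.00 = €7222.00
  €673.96 + 26.32% × (€7222.00 − €3800.00) = €673.96 + 26.32% × €3422.00 = €1574.63
Transit Levy: 3.5% × €7822.00 = €273.77
Long-Term Care Levy: 0.5% × €7822.00 = €39.11
Total withheld: €1574.63 + €273.77 + €39.11 = €1887.51
Net pay: €7822.00 − €1887.51 = €5934.49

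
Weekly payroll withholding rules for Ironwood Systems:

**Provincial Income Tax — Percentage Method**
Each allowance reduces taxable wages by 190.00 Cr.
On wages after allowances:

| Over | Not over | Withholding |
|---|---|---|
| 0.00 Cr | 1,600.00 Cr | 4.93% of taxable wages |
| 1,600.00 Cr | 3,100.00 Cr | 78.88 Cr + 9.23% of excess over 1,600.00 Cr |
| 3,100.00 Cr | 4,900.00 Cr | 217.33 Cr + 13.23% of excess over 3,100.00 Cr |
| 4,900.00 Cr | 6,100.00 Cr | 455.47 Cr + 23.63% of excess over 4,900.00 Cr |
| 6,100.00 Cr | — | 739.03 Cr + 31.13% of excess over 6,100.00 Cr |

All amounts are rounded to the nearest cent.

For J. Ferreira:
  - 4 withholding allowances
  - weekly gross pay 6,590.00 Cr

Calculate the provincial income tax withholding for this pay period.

675.23 Cr

Provincial Income Tax: taxable = 6,590.00 Cr − 4×190.00 Cr = 5,830.00 Cr
  455.47 Cr + 23.63% × (5,830.00 Cr − 4,900.00 Cr) = 455.47 Cr + 23.63% × 930.00 Cr = 675.23 Cr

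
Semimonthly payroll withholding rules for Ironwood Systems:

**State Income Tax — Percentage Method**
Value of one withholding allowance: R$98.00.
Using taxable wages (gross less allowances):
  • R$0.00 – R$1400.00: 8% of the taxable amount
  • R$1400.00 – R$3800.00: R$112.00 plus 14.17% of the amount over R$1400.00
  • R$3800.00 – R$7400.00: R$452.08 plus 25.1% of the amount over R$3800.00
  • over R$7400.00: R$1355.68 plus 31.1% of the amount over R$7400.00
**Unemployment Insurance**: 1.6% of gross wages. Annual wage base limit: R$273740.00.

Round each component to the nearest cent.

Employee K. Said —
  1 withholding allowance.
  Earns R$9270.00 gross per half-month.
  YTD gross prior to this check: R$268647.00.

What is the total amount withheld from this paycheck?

R$1988.26

State Income Tax: taxable = R$9270.00 − 1×R$98.00 = R$9172.00
  R$1355.68 + 31.1% × (R$9172.00 − R$7400.00) = R$1355.68 + 31.1% × R$1772.00 = R$1906.77
Unemployment Insurance: cap R$273740.00 − YTD R$268647.00 = R$5093.00 subject; 1.6% × R$5093.00 = R$81.49
Total: R$1906.77 + R$81.49 = R$1988.26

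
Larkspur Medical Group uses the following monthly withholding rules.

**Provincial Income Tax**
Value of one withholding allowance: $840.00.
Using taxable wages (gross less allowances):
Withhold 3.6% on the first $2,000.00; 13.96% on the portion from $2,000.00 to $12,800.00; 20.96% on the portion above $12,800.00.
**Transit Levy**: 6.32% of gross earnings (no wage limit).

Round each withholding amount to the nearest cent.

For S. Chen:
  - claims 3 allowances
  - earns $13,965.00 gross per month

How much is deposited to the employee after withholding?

Provincial Income Tax: taxable = $13,965.00 − 3×$840.00 = $11,445.00
  $72.00 + 13.96% × ($11,445.00 − $2,000.00) = $72.00 + 13.96% × $9,445.00 = $1,390.52
Transit Levy: 6.32% × $13,965.00 = $882.59
Total withheld: $1,390.52 + $882.59 = $2,273.11
Net pay: $13,965.00 − $2,273.11 = $11,691.89

$11,691.89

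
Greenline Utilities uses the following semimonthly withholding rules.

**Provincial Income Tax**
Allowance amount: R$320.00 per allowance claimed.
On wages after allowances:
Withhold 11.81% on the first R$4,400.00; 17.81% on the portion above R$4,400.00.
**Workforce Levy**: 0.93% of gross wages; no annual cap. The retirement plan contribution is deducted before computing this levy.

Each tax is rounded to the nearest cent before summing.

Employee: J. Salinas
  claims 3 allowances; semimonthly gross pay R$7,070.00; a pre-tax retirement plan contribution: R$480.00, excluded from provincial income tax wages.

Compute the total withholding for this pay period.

R$799.99

Provincial Income Tax: taxable = R$7,070.00 − R$480.00 − 3×R$320.00 = R$5,630.00
  R$519.64 + 17.81% × (R$5,630.00 − R$4,400.00) = R$519.64 + 17.81% × R$1,230.00 = R$738.70
Workforce Levy: 0.93% × R$6,590.00 = R$61.29
Total: R$738.70 + R$61.29 = R$799.99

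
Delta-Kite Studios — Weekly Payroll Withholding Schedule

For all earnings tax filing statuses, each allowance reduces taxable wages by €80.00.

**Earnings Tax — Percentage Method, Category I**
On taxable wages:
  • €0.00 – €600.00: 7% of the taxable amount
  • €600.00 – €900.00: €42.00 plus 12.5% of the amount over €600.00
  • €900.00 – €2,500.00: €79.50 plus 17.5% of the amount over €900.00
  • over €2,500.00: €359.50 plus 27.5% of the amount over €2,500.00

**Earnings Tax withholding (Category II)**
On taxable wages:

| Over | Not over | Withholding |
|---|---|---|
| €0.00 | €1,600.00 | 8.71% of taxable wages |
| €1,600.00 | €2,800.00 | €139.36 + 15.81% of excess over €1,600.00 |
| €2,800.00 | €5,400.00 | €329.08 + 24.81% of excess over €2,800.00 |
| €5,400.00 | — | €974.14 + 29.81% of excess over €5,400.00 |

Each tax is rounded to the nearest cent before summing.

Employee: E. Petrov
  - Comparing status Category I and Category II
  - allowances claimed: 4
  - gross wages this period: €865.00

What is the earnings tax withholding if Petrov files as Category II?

Earnings Tax (Category II): taxable = €865.00 − 4×€80.00 = €545.00
  8.71% × €545.00 = €47.47

€47.47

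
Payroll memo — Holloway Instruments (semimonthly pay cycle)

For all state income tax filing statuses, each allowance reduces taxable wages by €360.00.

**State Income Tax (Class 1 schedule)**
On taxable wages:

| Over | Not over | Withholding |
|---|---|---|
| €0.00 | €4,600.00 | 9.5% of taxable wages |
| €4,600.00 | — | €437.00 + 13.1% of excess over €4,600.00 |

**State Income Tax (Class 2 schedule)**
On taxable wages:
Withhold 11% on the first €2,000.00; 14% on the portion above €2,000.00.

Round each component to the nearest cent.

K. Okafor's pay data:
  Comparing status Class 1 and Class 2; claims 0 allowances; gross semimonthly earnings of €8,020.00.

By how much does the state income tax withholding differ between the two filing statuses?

State Income Tax (Class 1): taxable = €8,020.00
  €437.00 + 13.1% × (€8,020.00 − €4,600.00) = €437.00 + 13.1% × €3,420.00 = €885.02
State Income Tax (Class 2): taxable = €8,020.00
  €220.00 + 14% × (€8,020.00 − €2,000.00) = €220.00 + 14% × €6,020.00 = €1,062.80
Difference: |€885.02 − €1,062.80| = €177.78 (higher under Class 2)

€177.78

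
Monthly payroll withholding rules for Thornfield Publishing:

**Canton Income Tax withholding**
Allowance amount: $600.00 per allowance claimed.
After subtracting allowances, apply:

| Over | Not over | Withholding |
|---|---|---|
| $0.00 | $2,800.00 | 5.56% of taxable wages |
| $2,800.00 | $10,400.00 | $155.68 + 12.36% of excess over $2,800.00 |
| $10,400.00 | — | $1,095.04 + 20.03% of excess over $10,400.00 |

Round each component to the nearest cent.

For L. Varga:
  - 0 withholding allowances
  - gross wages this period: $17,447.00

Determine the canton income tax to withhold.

Canton Income Tax: taxable = $17,447.00
  $1,095.04 + 20.03% × ($17,447.00 − $10,400.00) = $1,095.04 + 20.03% × $7,047.00 = $2,506.55

$2,506.55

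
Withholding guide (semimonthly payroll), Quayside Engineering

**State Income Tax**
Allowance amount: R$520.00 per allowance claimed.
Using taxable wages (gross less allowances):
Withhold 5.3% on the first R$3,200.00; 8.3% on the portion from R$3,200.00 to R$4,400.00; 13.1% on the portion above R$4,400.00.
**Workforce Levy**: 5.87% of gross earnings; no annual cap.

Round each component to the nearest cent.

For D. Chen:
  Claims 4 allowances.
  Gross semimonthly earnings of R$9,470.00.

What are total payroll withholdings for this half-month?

State Income Tax: taxable = R$9,470.00 − 4×R$520.00 = R$7,390.00
  R$269.20 + 13.1% × (R$7,390.00 − R$4,400.00) = R$269.20 + 13.1% × R$2,990.00 = R$660.89
Workforce Levy: 5.87% × R$9,470.00 = R$555.89
Total: R$660.89 + R$555.89 = R$1,216.78

R$1,216.78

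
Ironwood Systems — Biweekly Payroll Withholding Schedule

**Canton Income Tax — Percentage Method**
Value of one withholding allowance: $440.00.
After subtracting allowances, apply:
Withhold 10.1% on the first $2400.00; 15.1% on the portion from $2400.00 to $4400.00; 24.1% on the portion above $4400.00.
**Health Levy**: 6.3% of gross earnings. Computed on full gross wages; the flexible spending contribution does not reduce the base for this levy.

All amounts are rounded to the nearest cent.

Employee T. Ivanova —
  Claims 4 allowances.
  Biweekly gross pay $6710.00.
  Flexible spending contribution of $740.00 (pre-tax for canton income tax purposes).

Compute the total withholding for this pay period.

$938.44

Canton Income Tax: taxable = $6710.00 − $740.00 − 4×$440.00 = $4210.00
  $242.40 + 15.1% × ($4210.00 − $2400.00) = $242.40 + 15.1% × $1810.00 = $515.71
Health Levy: 6.3% × $6710.00 = $422.73
Total: $515.71 + $422.73 = $938.44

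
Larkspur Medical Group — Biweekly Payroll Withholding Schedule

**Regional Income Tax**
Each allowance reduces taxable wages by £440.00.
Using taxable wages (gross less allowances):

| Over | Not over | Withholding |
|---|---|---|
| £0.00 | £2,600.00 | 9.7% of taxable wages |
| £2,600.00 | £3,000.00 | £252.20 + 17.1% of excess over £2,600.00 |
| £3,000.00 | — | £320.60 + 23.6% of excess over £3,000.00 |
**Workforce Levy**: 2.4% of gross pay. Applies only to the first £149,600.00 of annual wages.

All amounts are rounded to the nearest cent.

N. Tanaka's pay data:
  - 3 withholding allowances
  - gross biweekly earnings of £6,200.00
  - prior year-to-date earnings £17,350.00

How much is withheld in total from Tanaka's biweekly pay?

Regional Income Tax: taxable = £6,200.00 − 3×£440.00 = £4,880.00
  £320.60 + 23.6% × (£4,880.00 − £3,000.00) = £320.60 + 23.6% × £1,880.00 = £764.28
Workforce Levy: 2.4% × £6,200.00 = £148.80
Total: £764.28 + £148.80 = £913.08

£913.08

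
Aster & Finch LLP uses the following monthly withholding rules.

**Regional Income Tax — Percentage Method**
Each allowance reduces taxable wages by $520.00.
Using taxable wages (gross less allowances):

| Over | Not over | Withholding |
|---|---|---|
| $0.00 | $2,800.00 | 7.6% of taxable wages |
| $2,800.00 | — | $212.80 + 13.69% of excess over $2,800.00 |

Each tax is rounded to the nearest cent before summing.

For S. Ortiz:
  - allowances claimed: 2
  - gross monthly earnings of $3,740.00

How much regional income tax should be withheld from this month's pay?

Regional Income Tax: taxable = $3,740.00 − 2×$520.00 = $2,700.00
  7.6% × $2,700.00 = $205.20

$205.20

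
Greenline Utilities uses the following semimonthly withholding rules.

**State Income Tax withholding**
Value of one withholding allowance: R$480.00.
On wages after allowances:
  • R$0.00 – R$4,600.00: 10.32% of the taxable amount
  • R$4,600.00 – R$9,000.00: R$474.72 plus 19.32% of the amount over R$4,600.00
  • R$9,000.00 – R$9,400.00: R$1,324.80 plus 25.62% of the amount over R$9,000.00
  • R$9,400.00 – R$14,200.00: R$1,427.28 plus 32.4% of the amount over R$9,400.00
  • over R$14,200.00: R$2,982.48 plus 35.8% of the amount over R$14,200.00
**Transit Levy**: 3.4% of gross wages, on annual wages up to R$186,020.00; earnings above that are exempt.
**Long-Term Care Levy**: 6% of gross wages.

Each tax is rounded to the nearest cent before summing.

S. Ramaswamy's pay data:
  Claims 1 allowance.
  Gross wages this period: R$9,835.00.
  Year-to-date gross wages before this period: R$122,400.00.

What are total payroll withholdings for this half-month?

R$2,340.24

State Income Tax: taxable = R$9,835.00 − 1×R$480.00 = R$9,355.00
  R$1,324.80 + 25.62% × (R$9,355.00 − R$9,000.00) = R$1,324.80 + 25.62% × R$355.00 = R$1,415.75
Transit Levy: 3.4% × R$9,835.00 = R$334.39
Long-Term Care Levy: 6% × R$9,835.00 = R$590.10
Total: R$1,415.75 + R$334.39 + R$590.10 = R$2,340.24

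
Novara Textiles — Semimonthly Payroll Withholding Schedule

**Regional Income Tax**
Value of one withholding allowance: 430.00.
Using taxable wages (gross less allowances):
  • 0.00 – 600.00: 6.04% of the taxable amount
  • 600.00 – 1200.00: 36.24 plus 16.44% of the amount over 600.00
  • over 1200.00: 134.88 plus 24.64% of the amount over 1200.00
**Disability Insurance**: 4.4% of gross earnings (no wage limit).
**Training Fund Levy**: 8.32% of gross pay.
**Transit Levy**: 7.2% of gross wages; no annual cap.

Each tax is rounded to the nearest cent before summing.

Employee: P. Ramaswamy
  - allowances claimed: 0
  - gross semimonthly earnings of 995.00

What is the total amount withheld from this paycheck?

Regional Income Tax: taxable = 995.00
  36.24 + 16.44% × (995.00 − 600.00) = 36.24 + 16.44% × 395.00 = 101.18
Disability Insurance: 4.4% × 995.00 = 43.78
Training Fund Levy: 8.32% × 995.00 = 82.78
Transit Levy: 7.2% × 995.00 = 71.64
Total: 101.18 + 43.78 + 82.78 + 71.64 = 299.38

299.38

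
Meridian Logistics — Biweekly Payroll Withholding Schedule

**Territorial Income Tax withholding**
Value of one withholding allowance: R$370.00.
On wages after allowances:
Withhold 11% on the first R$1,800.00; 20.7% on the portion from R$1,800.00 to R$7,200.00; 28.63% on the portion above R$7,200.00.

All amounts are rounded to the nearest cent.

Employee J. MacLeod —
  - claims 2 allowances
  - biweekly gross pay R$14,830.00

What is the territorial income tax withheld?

Territorial Income Tax: taxable = R$14,830.00 − 2×R$370.00 = R$14,090.00
  R$1,315.80 + 28.63% × (R$14,090.00 − R$7,200.00) = R$1,315.80 + 28.63% × R$6,890.00 = R$3,288.41

R$3,288.41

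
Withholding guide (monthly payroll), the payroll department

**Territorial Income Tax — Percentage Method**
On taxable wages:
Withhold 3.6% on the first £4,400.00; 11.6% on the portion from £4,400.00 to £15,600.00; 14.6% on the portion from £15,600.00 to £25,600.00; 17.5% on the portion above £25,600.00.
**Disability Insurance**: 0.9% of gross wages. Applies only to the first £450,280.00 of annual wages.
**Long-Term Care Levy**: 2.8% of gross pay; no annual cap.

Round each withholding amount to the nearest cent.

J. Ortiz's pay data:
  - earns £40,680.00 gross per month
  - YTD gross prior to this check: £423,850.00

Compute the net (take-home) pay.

Territorial Income Tax: taxable = £40,680.00
  £2,917.60 + 17.5% × (£40,680.00 − £25,600.00) = £2,917.60 + 17.5% × £15,080.00 = £5,556.60
Disability Insurance: cap £450,280.00 − YTD £423,850.00 = £26,430.00 subject; 0.9% × £26,430.00 = £237.87
Long-Term Care Levy: 2.8% × £40,680.00 = £1,139.04
Total withheld: £5,556.60 + £237.87 + £1,139.04 = £6,933.51
Net pay: £40,680.00 − £6,933.51 = £33,746.49

£33,746.49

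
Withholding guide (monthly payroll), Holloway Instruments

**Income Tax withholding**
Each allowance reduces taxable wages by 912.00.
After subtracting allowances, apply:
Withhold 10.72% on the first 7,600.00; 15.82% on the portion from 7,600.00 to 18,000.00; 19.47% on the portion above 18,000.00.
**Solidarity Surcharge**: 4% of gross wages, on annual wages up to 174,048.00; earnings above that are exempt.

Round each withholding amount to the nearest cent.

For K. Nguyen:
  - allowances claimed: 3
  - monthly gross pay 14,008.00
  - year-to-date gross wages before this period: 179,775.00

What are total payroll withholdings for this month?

Income Tax: taxable = 14,008.00 − 3×912.00 = 11,272.00
  814.72 + 15.82% × (11,272.00 − 7,600.00) = 814.72 + 15.82% × 3,672.00 = 1,395.63
Solidarity Surcharge: YTD 179,775.00 ≥ cap 174,048.00 → 0.00
Total: 1,395.63 + 0.00 = 1,395.63

1,395.63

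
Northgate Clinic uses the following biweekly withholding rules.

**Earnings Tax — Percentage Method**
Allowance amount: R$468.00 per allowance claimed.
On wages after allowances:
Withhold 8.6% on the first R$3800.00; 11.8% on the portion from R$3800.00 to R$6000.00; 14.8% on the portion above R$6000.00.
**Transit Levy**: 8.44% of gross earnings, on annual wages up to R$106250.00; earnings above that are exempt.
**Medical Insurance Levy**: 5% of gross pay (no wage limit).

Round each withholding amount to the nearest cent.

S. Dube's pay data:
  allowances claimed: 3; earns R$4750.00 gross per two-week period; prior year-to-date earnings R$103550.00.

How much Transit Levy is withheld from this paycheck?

Transit Levy: cap R$106250.00 − YTD R$103550.00 = R$2700.00 subject; 8.44% × R$2700.00 = R$227.88

R$227.88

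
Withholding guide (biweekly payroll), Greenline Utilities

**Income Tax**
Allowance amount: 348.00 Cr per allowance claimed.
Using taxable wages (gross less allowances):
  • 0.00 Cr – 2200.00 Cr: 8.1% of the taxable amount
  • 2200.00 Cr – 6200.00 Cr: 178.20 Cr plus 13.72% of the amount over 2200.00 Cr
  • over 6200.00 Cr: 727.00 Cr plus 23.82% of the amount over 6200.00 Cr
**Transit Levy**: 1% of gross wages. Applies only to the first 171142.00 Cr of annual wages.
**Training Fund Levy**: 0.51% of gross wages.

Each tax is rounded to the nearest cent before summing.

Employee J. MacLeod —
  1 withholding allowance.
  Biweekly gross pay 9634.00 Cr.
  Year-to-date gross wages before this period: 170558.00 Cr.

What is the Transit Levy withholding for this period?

5.84 Cr

Transit Levy: cap 171142.00 Cr − YTD 170558.00 Cr = 584.00 Cr subject; 1% × 584.00 Cr = 5.84 Cr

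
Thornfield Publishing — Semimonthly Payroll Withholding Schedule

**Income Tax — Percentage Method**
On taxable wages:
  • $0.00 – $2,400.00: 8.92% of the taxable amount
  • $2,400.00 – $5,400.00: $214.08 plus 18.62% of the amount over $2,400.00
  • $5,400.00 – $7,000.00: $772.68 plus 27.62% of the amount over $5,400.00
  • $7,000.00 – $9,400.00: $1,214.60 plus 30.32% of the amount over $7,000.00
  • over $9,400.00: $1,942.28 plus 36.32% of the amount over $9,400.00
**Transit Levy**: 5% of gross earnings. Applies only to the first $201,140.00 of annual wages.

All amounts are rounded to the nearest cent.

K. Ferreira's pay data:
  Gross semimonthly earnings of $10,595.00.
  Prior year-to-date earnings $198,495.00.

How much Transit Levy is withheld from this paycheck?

$132.25

Transit Levy: cap $201,140.00 − YTD $198,495.00 = $2,645.00 subject; 5% × $2,645.00 = $132.25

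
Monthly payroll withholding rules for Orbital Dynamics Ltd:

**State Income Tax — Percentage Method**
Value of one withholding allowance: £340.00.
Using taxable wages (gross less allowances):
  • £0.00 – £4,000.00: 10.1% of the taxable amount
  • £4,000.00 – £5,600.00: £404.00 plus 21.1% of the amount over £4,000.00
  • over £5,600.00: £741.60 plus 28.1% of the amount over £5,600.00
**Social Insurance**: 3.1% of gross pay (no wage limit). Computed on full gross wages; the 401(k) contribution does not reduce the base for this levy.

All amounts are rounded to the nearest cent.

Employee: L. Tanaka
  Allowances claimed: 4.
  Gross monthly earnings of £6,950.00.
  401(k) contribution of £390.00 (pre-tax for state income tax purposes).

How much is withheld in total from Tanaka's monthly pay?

£872.65

State Income Tax: taxable = £6,950.00 − £390.00 − 4×£340.00 = £5,200.00
  £404.00 + 21.1% × (£5,200.00 − £4,000.00) = £404.00 + 21.1% × £1,200.00 = £657.20
Social Insurance: 3.1% × £6,950.00 = £215.45
Total: £657.20 + £215.45 = £872.65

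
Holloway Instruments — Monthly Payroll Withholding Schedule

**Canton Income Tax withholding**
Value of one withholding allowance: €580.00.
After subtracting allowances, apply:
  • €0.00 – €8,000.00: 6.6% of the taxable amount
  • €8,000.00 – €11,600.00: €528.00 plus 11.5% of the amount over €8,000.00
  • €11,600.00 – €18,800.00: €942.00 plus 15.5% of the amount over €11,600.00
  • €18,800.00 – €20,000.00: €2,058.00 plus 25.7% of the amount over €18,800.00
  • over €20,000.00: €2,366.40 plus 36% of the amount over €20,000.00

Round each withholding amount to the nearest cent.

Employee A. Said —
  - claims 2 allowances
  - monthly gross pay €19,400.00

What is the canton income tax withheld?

Canton Income Tax: taxable = €19,400.00 − 2×€580.00 = €18,240.00
  €942.00 + 15.5% × (€18,240.00 − €11,600.00) = €942.00 + 15.5% × €6,640.00 = €1,971.20

€1,971.20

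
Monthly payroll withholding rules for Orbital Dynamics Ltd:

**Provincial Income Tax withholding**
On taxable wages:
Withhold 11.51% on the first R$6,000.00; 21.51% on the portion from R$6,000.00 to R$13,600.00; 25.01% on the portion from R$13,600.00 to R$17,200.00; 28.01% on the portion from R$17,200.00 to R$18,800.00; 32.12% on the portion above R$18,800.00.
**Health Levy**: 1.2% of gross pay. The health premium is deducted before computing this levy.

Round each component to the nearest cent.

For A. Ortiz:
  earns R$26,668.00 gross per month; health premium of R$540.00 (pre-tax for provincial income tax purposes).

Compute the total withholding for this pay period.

Provincial Income Tax: taxable = R$26,668.00 − R$540.00 = R$26,128.00
  R$3,673.88 + 32.12% × (R$26,128.00 − R$18,800.00) = R$3,673.88 + 32.12% × R$7,328.00 = R$6,027.63
Health Levy: 1.2% × R$26,128.00 = R$313.54
Total: R$6,027.63 + R$313.54 = R$6,341.17

R$6,341.17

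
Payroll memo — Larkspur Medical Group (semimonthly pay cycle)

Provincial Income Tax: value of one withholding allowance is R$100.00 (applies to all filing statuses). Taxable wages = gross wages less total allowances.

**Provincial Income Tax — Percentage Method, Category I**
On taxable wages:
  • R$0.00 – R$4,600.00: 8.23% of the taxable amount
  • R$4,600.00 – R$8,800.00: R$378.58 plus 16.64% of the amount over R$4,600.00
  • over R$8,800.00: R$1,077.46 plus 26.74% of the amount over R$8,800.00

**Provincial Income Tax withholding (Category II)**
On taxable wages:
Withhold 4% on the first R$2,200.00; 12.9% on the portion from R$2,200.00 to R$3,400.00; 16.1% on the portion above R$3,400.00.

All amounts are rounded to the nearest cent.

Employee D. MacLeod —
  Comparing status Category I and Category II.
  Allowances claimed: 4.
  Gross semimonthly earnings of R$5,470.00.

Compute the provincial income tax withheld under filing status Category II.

R$511.67

Provincial Income Tax (Category II): taxable = R$5,470.00 − 4×R$100.00 = R$5,070.00
  R$242.80 + 16.1% × (R$5,070.00 − R$3,400.00) = R$242.80 + 16.1% × R$1,670.00 = R$511.67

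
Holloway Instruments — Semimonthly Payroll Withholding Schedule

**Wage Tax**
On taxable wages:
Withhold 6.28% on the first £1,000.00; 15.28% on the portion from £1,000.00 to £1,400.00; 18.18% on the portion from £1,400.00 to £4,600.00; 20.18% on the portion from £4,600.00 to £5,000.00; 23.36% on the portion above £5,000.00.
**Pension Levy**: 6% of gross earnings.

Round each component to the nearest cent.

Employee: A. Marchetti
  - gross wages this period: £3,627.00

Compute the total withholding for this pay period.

Wage Tax: taxable = £3,627.00
  £123.92 + 18.18% × (£3,627.00 − £1,400.00) = £123.92 + 18.18% × £2,227.00 = £528.79
Pension Levy: 6% × £3,627.00 = £217.62
Total: £528.79 + £217.62 = £746.41

£746.41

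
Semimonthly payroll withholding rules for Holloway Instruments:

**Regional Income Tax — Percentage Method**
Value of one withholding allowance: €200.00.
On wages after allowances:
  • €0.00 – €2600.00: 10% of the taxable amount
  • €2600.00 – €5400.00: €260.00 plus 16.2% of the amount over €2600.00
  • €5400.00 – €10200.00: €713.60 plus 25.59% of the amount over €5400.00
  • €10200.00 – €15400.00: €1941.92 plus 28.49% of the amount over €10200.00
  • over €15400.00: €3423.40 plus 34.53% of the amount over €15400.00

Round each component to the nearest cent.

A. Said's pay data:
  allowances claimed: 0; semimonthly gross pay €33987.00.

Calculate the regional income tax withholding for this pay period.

Regional Income Tax: taxable = €33987.00
  €3423.40 + 34.53% × (€33987.00 − €15400.00) = €3423.40 + 34.53% × €18587.00 = €9841.49

€9841.49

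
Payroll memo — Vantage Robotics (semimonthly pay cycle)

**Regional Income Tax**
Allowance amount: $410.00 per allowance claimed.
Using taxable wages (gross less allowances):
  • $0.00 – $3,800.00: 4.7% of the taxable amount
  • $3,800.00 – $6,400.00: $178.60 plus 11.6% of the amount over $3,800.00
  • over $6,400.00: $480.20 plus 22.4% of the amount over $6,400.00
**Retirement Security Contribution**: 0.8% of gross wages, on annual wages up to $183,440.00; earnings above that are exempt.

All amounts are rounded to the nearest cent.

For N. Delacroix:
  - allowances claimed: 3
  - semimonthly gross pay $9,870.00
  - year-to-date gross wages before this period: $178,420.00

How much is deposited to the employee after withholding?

Regional Income Tax: taxable = $9,870.00 − 3×$410.00 = $8,640.00
  $480.20 + 22.4% × ($8,640.00 − $6,400.00) = $480.20 + 22.4% × $2,240.00 = $981.96
Retirement Security Contribution: cap $183,440.00 − YTD $178,420.00 = $5,020.00 subject; 0.8% × $5,020.00 = $40.16
Total withheld: $981.96 + $40.16 = $1,022.12
Net pay: $9,870.00 − $1,022.12 = $8,847.88

$8,847.88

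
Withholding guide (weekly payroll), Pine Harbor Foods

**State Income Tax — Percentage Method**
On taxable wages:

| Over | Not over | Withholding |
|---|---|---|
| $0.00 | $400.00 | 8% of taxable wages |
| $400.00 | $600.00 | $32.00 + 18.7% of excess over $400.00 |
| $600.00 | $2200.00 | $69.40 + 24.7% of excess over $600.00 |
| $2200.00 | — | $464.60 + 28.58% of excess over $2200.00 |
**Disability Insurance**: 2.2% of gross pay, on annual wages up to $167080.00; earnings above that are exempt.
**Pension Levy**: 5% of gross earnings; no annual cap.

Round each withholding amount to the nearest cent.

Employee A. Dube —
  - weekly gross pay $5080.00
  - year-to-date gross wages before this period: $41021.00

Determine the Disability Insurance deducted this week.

Disability Insurance: 2.2% × $5080.00 = $111.76

$111.76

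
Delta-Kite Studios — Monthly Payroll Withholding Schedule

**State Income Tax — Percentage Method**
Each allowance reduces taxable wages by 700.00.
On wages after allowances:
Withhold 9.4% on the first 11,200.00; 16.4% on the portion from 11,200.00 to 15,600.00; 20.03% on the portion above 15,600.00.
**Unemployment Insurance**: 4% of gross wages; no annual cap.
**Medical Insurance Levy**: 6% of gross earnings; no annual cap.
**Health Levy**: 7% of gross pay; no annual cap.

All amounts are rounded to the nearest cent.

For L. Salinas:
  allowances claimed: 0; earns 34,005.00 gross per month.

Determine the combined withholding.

11,241.77

State Income Tax: taxable = 34,005.00
  1,774.40 + 20.03% × (34,005.00 − 15,600.00) = 1,774.40 + 20.03% × 18,405.00 = 5,460.92
Unemployment Insurance: 4% × 34,005.00 = 1,360.20
Medical Insurance Levy: 6% × 34,005.00 = 2,040.30
Health Levy: 7% × 34,005.00 = 2,380.35
Total: 5,460.92 + 1,360.20 + 2,040.30 + 2,380.35 = 11,241.77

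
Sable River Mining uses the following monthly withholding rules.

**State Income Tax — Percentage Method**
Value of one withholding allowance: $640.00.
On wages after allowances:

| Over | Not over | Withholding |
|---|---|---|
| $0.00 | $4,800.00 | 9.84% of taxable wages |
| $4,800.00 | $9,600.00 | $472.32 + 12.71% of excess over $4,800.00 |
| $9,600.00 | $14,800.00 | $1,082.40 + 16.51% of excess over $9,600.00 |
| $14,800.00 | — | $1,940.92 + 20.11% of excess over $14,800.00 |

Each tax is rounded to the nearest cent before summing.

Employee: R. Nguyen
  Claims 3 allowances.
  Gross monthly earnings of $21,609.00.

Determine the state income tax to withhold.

$2,924.10

State Income Tax: taxable = $21,609.00 − 3×$640.00 = $19,689.00
  $1,940.92 + 20.11% × ($19,689.00 − $14,800.00) = $1,940.92 + 20.11% × $4,889.00 = $2,924.10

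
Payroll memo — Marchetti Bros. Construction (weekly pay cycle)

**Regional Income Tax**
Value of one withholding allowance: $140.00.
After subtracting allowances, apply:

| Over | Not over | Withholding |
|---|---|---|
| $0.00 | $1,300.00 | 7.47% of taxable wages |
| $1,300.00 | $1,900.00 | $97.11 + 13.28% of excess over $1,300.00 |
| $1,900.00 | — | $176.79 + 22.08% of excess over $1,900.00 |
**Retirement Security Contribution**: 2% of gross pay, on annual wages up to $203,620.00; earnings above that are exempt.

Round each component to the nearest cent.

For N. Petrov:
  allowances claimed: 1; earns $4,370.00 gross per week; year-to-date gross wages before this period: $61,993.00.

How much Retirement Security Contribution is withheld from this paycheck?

Retirement Security Contribution: 2% × $4,370.00 = $87.40

$87.40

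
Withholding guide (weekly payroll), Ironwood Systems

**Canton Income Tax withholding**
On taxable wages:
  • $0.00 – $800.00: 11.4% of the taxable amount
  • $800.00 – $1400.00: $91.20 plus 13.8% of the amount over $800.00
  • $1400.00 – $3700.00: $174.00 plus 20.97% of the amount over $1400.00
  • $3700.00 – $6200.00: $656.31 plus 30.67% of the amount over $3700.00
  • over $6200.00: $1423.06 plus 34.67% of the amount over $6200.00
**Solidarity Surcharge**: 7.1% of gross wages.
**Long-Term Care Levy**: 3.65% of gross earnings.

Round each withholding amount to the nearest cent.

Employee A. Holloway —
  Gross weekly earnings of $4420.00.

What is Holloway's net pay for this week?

Canton Income Tax: taxable = $4420.00
  $656.31 + 30.67% × ($4420.00 − $3700.00) = $656.31 + 30.67% × $720.00 = $877.13
Solidarity Surcharge: 7.1% × $4420.00 = $313.82
Long-Term Care Levy: 3.65% × $4420.00 = $161.33
Total withheld: $877.13 + $313.82 + $161.33 = $1352.28
Net pay: $4420.00 − $1352.28 = $3067.72

$3067.72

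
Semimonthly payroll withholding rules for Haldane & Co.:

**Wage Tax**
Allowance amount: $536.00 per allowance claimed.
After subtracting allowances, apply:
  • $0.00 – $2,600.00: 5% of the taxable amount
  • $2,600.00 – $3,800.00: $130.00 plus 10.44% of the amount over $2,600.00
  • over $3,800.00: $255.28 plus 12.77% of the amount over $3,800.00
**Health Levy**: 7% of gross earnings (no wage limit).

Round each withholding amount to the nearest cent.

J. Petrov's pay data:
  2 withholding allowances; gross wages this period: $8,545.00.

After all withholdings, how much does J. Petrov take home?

Wage Tax: taxable = $8,545.00 − 2×$536.00 = $7,473.00
  $255.28 + 12.77% × ($7,473.00 − $3,800.00) = $255.28 + 12.77% × $3,673.00 = $724.32
Health Levy: 7% × $8,545.00 = $598.15
Total withheld: $724.32 + $598.15 = $1,322.47
Net pay: $8,545.00 − $1,322.47 = $7,222.53

$7,222.53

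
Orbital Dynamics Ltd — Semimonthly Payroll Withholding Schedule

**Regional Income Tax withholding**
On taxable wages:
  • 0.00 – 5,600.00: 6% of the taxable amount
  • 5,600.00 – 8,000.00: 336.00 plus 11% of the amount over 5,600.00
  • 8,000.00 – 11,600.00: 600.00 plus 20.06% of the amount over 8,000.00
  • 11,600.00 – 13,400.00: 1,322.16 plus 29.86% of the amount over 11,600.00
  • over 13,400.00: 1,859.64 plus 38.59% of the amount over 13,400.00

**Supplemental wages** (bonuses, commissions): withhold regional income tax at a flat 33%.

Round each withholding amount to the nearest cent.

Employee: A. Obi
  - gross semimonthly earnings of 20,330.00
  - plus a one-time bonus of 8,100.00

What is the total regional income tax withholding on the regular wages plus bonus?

7,206.93

Regional Income Tax: taxable = 20,330.00
  1,859.64 + 38.59% × (20,330.00 − 13,400.00) = 1,859.64 + 38.59% × 6,930.00 = 4,533.93
Supplemental (33% flat on bonus): 33% × 8,100.00 = 2,673.00
Total regional income tax: 4,533.93 + 2,673.00 = 7,206.93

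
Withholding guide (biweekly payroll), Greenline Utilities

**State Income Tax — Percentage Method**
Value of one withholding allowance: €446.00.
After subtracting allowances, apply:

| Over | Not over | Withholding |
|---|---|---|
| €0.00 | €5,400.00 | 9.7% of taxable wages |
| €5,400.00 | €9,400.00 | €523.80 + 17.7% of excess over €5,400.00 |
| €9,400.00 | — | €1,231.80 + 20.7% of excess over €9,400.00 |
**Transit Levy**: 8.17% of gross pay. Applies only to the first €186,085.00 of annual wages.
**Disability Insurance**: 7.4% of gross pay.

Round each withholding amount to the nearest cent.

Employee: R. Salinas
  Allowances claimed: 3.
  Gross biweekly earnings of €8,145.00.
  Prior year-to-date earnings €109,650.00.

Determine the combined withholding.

State Income Tax: taxable = €8,145.00 − 3×€446.00 = €6,807.00
  €523.80 + 17.7% × (€6,807.00 − €5,400.00) = €523.80 + 17.7% × €1,407.00 = €772.84
Transit Levy: 8.17% × €8,145.00 = €665.45
Disability Insurance: 7.4% × €8,145.00 = €602.73
Total: €772.84 + €665.45 + €602.73 = €2,041.02

€2,041.02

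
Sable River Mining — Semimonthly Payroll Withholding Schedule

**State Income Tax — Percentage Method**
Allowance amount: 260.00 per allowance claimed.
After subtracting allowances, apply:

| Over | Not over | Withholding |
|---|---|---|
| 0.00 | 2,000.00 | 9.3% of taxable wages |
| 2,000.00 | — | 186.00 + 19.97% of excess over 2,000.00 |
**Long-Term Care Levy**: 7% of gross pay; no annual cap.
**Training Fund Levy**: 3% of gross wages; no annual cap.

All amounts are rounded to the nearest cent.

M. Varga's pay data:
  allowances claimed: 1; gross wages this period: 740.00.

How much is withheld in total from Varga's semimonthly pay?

State Income Tax: taxable = 740.00 − 1×260.00 = 480.00
  9.3% × 480.00 = 44.64
Long-Term Care Levy: 7% × 740.00 = 51.80
Training Fund Levy: 3% × 740.00 = 22.20
Total: 44.64 + 51.80 + 22.20 = 118.64

118.64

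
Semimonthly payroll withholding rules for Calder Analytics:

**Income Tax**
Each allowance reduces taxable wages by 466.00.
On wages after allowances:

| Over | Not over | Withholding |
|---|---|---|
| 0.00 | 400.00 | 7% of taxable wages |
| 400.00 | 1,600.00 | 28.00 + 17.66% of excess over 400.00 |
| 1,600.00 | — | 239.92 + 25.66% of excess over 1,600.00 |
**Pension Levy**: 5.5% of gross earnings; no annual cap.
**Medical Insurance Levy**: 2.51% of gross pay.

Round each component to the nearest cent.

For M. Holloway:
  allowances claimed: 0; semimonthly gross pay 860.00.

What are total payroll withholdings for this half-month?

178.13

Income Tax: taxable = 860.00
  28.00 + 17.66% × (860.00 − 400.00) = 28.00 + 17.66% × 460.00 = 109.24
Pension Levy: 5.5% × 860.00 = 47.30
Medical Insurance Levy: 2.51% × 860.00 = 21.59
Total: 109.24 + 47.30 + 21.59 = 178.13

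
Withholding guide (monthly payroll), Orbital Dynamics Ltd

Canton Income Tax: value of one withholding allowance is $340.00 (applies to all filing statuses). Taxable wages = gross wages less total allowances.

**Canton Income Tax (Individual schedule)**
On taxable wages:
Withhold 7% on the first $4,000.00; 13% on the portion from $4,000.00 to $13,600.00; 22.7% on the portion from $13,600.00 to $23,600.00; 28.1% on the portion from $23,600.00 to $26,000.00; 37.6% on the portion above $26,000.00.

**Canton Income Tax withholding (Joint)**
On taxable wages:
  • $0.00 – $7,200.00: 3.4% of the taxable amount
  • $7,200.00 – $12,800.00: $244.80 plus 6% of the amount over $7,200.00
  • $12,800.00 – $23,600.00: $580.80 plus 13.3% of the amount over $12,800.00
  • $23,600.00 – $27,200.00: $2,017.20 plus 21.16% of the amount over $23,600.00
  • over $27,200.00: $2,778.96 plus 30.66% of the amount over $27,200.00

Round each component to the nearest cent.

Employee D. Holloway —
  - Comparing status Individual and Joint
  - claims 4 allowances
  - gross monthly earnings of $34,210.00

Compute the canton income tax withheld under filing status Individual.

Canton Income Tax (Individual): taxable = $34,210.00 − 4×$340.00 = $32,850.00
  $4,472.40 + 37.6% × ($32,850.00 − $26,000.00) = $4,472.40 + 37.6% × $6,850.00 = $7,048.00

$7,048.00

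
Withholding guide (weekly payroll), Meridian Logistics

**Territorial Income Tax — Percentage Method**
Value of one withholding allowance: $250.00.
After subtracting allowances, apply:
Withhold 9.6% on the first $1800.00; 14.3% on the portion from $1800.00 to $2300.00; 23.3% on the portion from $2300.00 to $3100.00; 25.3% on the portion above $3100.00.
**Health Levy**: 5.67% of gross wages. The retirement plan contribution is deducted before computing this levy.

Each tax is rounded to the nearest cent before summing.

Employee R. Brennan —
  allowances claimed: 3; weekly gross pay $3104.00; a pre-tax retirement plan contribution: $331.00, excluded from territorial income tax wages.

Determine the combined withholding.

Territorial Income Tax: taxable = $3104.00 − $331.00 − 3×$250.00 = $2023.00
  $172.80 + 14.3% × ($2023.00 − $1800.00) = $172.80 + 14.3% × $223.00 = $204.69
Health Levy: 5.67% × $2773.00 = $157.23
Total: $204.69 + $157.23 = $361.92

$361.92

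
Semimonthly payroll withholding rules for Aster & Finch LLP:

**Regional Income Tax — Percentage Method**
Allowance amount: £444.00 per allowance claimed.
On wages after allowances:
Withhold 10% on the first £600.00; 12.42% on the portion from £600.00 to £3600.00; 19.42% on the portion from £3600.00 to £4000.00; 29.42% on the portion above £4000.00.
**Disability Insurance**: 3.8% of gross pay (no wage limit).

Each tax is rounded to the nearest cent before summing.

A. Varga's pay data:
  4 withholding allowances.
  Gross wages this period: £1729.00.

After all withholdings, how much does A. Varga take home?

£1663.30

Regional Income Tax: taxable = £1729.00 − 4×£444.00 = £-47.00
  Taxable ≤ 0 → £0.00
Disability Insurance: 3.8% × £1729.00 = £65.70
Total withheld: £0.00 + £65.70 = £65.70
Net pay: £1729.00 − £65.70 = £1663.30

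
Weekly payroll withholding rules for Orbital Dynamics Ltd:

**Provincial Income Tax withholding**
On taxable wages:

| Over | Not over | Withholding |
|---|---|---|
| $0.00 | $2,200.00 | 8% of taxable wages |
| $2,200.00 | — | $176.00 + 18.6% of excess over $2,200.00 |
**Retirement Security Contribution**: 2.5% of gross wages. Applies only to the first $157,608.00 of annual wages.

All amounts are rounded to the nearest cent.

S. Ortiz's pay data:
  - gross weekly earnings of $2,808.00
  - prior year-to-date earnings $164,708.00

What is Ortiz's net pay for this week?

$2,518.91

Provincial Income Tax: taxable = $2,808.00
  $176.00 + 18.6% × ($2,808.00 − $2,200.00) = $176.00 + 18.6% × $608.00 = $289.09
Retirement Security Contribution: YTD $164,708.00 ≥ cap $157,608.00 → $0.00
Total withheld: $289.09 + $0.00 = $289.09
Net pay: $2,808.00 − $289.09 = $2,518.91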